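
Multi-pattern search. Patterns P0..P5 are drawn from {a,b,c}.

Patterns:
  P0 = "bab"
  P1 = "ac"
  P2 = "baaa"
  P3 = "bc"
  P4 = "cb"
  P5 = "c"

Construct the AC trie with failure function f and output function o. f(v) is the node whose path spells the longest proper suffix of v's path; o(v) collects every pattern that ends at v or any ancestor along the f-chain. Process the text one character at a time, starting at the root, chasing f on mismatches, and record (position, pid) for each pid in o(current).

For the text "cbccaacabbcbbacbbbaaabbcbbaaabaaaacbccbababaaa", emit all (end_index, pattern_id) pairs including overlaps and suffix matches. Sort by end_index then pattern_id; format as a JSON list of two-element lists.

Build automaton:
Trie (insert patterns):
  n0 'ε': a→4 b→1 c→9
  n1 'b': a→2 c→8
  n2 'ba': a→6 b→3
  n3 'bab': ·  ←P0
  n4 'a': c→5
  n5 'ac': ·  ←P1
  n6 'baa': a→7
  n7 'baaa': ·  ←P2
  n8 'bc': ·  ←P3
  n9 'c': b→10  ←P5
  n10 'cb': ·  ←P4

Failure links (BFS by depth):
  fail(1) 'b': from fail(0)=0 chase 'b': 0 ⇒ 0;  out=∅∪out(0)=∅
  fail(4) 'a': from fail(0)=0 chase 'a': 0 ⇒ 0;  out=∅∪out(0)=∅
  fail(9) 'c': from fail(0)=0 chase 'c': 0 ⇒ 0;  out={5}∪out(0)={5}
  fail(2) 'ba': from fail(1)=0 chase 'a': 0 ⇒ 4;  out=∅∪out(4)=∅
  fail(5) 'ac': from fail(4)=0 chase 'c': 0 ⇒ 9;  out={1}∪out(9)={1,5}
  fail(8) 'bc': from fail(1)=0 chase 'c': 0 ⇒ 9;  out={3}∪out(9)={3,5}
  fail(10) 'cb': from fail(9)=0 chase 'b': 0 ⇒ 1;  out={4}∪out(1)={4}
  fail(3) 'bab': from fail(2)=4 chase 'b': 4→0 ⇒ 1;  out={0}∪out(1)={0}
  fail(6) 'baa': from fail(2)=4 chase 'a': 4→0 ⇒ 4;  out=∅∪out(4)=∅
  fail(7) 'baaa': from fail(6)=4 chase 'a': 4→0 ⇒ 4;  out={2}∪out(4)={2}

Run:
i=0 'c': node 0→9  emit P5@[0:0]
i=1 'b': node 9→10  emit P4@[0:1]
i=2 'c': node 10→8 ·f  emit P3@[1:2],P5@[2:2]
i=3 'c': node 8→9 ·f  emit P5@[3:3]
i=4 'a': node 9→4 ·f
i=5 'a': node 4→4 ·f
i=6 'c': node 4→5  emit P1@[5:6],P5@[6:6]
i=7 'a': node 5→4 ·f
i=8 'b': node 4→1 ·f
i=9 'b': node 1→1 ·f
i=10 'c': node 1→8  emit P3@[9:10],P5@[10:10]
i=11 'b': node 8→10 ·f  emit P4@[10:11]
i=12 'b': node 10→1 ·f
i=13 'a': node 1→2
i=14 'c': node 2→5 ·f  emit P1@[13:14],P5@[14:14]
i=15 'b': node 5→10 ·f  emit P4@[14:15]
i=16 'b': node 10→1 ·f
i=17 'b': node 1→1 ·f
i=18 'a': node 1→2
i=19 'a': node 2→6
i=20 'a': node 6→7  emit P2@[17:20]
i=21 'b': node 7→1 ·f
i=22 'b': node 1→1 ·f
i=23 'c': node 1→8  emit P3@[22:23],P5@[23:23]
i=24 'b': node 8→10 ·f  emit P4@[23:24]
i=25 'b': node 10→1 ·f
i=26 'a': node 1→2
i=27 'a': node 2→6
i=28 'a': node 6→7  emit P2@[25:28]
i=29 'b': node 7→1 ·f
i=30 'a': node 1→2
i=31 'a': node 2→6
i=32 'a': node 6→7  emit P2@[29:32]
i=33 'a': node 7→4 ·f
i=34 'c': node 4→5  emit P1@[33:34],P5@[34:34]
i=35 'b': node 5→10 ·f  emit P4@[34:35]
i=36 'c': node 10→8 ·f  emit P3@[35:36],P5@[36:36]
i=37 'c': node 8→9 ·f  emit P5@[37:37]
i=38 'b': node 9→10  emit P4@[37:38]
i=39 'a': node 10→2 ·f
i=40 'b': node 2→3  emit P0@[38:40]
i=41 'a': node 3→2 ·f
i=42 'b': node 2→3  emit P0@[40:42]
i=43 'a': node 3→2 ·f
i=44 'a': node 2→6
i=45 'a': node 6→7  emit P2@[42:45]

Matches: [[0,5],[1,4],[2,3],[2,5],[3,5],[6,1],[6,5],[10,3],[10,5],[11,4],[14,1],[14,5],[15,4],[20,2],[23,3],[23,5],[24,4],[28,2],[32,2],[34,1],[34,5],[35,4],[36,3],[36,5],[37,5],[38,4],[40,0],[42,0],[45,2]]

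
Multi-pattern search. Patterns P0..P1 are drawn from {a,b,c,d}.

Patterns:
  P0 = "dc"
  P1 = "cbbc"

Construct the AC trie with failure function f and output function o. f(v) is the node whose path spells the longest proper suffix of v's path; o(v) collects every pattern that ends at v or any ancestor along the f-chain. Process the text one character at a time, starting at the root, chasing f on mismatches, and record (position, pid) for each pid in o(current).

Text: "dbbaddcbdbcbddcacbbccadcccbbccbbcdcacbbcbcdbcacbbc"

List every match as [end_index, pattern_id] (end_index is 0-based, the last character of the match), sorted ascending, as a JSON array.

Build automaton:
Trie nodes:
  n0 'ε': c→3 d→1
  n1 'd': c→2
  n2 'dc': ·  [P0 ends]
  n3 'c': b→4
  n4 'cb': b→5
  n5 'cbb': c→6
  n6 'cbbc': ·  [P1 ends]

BFS fail/out derivation:
  fail(1) 'd': from fail(0)=0 chase 'd': 0 ⇒ 0;  out=∅∪out(0)=∅
  fail(3) 'c': from fail(0)=0 chase 'c': 0 ⇒ 0;  out=∅∪out(0)=∅
  fail(2) 'dc': from fail(1)=0 chase 'c': 0 ⇒ 3;  out={0}∪out(3)={0}
  fail(4) 'cb': from fail(3)=0 chase 'b': 0 ⇒ 0;  out=∅∪out(0)=∅
  fail(5) 'cbb': from fail(4)=0 chase 'b': 0 ⇒ 0;  out=∅∪out(0)=∅
  fail(6) 'cbbc': from fail(5)=0 chase 'c': 0 ⇒ 3;  out={1}∪out(3)={1}

Scan:
i=0 'd': node 0→1
i=1 'b': node 1→0 (fail-walked)
i=2 'b': node 0→0
i=3 'a': node 0→0
i=4 'd': node 0→1
i=5 'd': node 1→1 (fail-walked)
i=6 'c': node 1→2  → match P0@[5:6]
i=7 'b': node 2→4 (fail-walked)
i=8 'd': node 4→1 (fail-walked)
i=9 'b': node 1→0 (fail-walked)
i=10 'c': node 0→3
i=11 'b': node 3→4
i=12 'd': node 4→1 (fail-walked)
i=13 'd': node 1→1 (fail-walked)
i=14 'c': node 1→2  → match P0@[13:14]
i=15 'a': node 2→0 (fail-walked)
i=16 'c': node 0→3
i=17 'b': node 3→4
i=18 'b': node 4→5
i=19 'c': node 5→6  → match P1@[16:19]
i=20 'c': node 6→3 (fail-walked)
i=21 'a': node 3→0 (fail-walked)
i=22 'd': node 0→1
i=23 'c': node 1→2  → match P0@[22:23]
i=24 'c': node 2→3 (fail-walked)
i=25 'c': node 3→3 (fail-walked)
i=26 'b': node 3→4
i=27 'b': node 4→5
i=28 'c': node 5→6  → match P1@[25:28]
i=29 'c': node 6→3 (fail-walked)
i=30 'b': node 3→4
i=31 'b': node 4→5
i=32 'c': node 5→6  → match P1@[29:32]
i=33 'd': node 6→1 (fail-walked)
i=34 'c': node 1→2  → match P0@[33:34]
i=35 'a': node 2→0 (fail-walked)
i=36 'c': node 0→3
i=37 'b': node 3→4
i=38 'b': node 4→5
i=39 'c': node 5→6  → match P1@[36:39]
i=40 'b': node 6→4 (fail-walked)
i=41 'c': node 4→3 (fail-walked)
i=42 'd': node 3→1 (fail-walked)
i=43 'b': node 1→0 (fail-walked)
i=44 'c': node 0→3
i=45 'a': node 3→0 (fail-walked)
i=46 'c': node 0→3
i=47 'b': node 3→4
i=48 'b': node 4→5
i=49 'c': node 5→6  → match P1@[46:49]

Result: [[6,0],[14,0],[19,1],[23,0],[28,1],[32,1],[34,0],[39,1],[49,1]]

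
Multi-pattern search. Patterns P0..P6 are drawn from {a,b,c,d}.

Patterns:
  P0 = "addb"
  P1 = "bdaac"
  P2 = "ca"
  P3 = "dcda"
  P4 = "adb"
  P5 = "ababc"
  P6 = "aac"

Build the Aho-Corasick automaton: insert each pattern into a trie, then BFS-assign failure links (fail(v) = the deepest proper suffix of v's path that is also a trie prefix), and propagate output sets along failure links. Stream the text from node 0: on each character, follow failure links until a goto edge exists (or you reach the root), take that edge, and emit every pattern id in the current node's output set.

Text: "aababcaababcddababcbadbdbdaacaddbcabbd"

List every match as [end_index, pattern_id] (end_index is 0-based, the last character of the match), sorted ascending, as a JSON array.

Construct AC machine:
Trie nodes:
  0='ε' goto a→1 b→5 c→10 d→12
  1='a' goto a→21 b→17 d→2
  2='ad' goto b→16 d→3
  3='add' goto b→4
  4='addb' goto ·  [P0 ends]
  5='b' goto d→6
  6='bd' goto a→7
  7='bda' goto a→8
  8='bdaa' goto c→9
  9='bdaac' goto ·  [P1 ends]
  10='c' goto a→11
  11='ca' goto ·  [P2 ends]
  12='d' goto c→13
  13='dc' goto d→14
  14='dcd' goto a→15
  15='dcda' goto ·  [P3 ends]
  16='adb' goto ·  [P4 ends]
  17='ab' goto a→18
  18='aba' goto b→19
  19='abab' goto c→20
  20='ababc' goto ·  [P5 ends]
  21='aa' goto c→22
  22='aac' goto ·  [P6 ends]

BFS fail/out derivation:
  n1('a'): parent n0 fail=0; on 'a' 0 → fail=0;  out ∅∪∅=∅
  n5('b'): parent n0 fail=0; on 'b' 0 → fail=0;  out ∅∪∅=∅
  n10('c'): parent n0 fail=0; on 'c' 0 → fail=0;  out ∅∪∅=∅
  n12('d'): parent n0 fail=0; on 'd' 0 → fail=0;  out ∅∪∅=∅
  n2('ad'): parent n1 fail=0; on 'd' 0 → fail=12;  out ∅∪∅=∅
  n6('bd'): parent n5 fail=0; on 'd' 0 → fail=12;  out ∅∪∅=∅
  n11('ca'): parent n10 fail=0; on 'a' 0 → fail=1;  out {2}∪∅={2}
  n13('dc'): parent n12 fail=0; on 'c' 0 → fail=10;  out ∅∪∅=∅
  n17('ab'): parent n1 fail=0; on 'b' 0 → fail=5;  out ∅∪∅=∅
  n21('aa'): parent n1 fail=0; on 'a' 0 → fail=1;  out ∅∪∅=∅
  n3('add'): parent n2 fail=12; on 'd' 12→0 → fail=12;  out ∅∪∅=∅
  n7('bda'): parent n6 fail=12; on 'a' 12→0 → fail=1;  out ∅∪∅=∅
  n14('dcd'): parent n13 fail=10; on 'd' 10→0 → fail=12;  out ∅∪∅=∅
  n16('adb'): parent n2 fail=12; on 'b' 12→0 → fail=5;  out {4}∪∅={4}
  n18('aba'): parent n17 fail=5; on 'a' 5→0 → fail=1;  out ∅∪∅=∅
  n22('aac'): parent n21 fail=1; on 'c' 1→0 → fail=10;  out {6}∪∅={6}
  n4('addb'): parent n3 fail=12; on 'b' 12→0 → fail=5;  out {0}∪∅={0}
  n8('bdaa'): parent n7 fail=1; on 'a' 1 → fail=21;  out ∅∪∅=∅
  n15('dcda'): parent n14 fail=12; on 'a' 12→0 → fail=1;  out {3}∪∅={3}
  n19('abab'): parent n18 fail=1; on 'b' 1 → fail=17;  out ∅∪∅=∅
  n9('bdaac'): parent n8 fail=21; on 'c' 21 → fail=22;  out {1}∪{6}={1,6}
  n20('ababc'): parent n19 fail=17; on 'c' 17→5→0 → fail=10;  out {5}∪∅={5}

Run:
i=0 'a': node 0→1
i=1 'a': node 1→21
i=2 'b': node 21→17 ·f
i=3 'a': node 17→18
i=4 'b': node 18→19
i=5 'c': node 19→20  → match P5@[1:5]
i=6 'a': node 20→11 ·f  → match P2@[5:6]
i=7 'a': node 11→21 ·f
i=8 'b': node 21→17 ·f
i=9 'a': node 17→18
i=10 'b': node 18→19
i=11 'c': node 19→20  → match P5@[7:11]
i=12 'd': node 20→12 ·f
i=13 'd': node 12→12 ·f
i=14 'a': node 12→1 ·f
i=15 'b': node 1→17
i=16 'a': node 17→18
i=17 'b': node 18→19
i=18 'c': node 19→20  → match P5@[14:18]
i=19 'b': node 20→5 ·f
i=20 'a': node 5→1 ·f
i=21 'd': node 1→2
i=22 'b': node 2→16  → match P4@[20:22]
i=23 'd': node 16→6 ·f
i=24 'b': node 6→5 ·f
i=25 'd': node 5→6
i=26 'a': node 6→7
i=27 'a': node 7→8
i=28 'c': node 8→9  → match P1@[24:28],P6@[26:28]
i=29 'a': node 9→11 ·f  → match P2@[28:29]
i=30 'd': node 11→2 ·f
i=31 'd': node 2→3
i=32 'b': node 3→4  → match P0@[29:32]
i=33 'c': node 4→10 ·f
i=34 'a': node 10→11  → match P2@[33:34]
i=35 'b': node 11→17 ·f
i=36 'b': node 17→5 ·f
i=37 'd': node 5→6

Matches: [[5,5],[6,2],[11,5],[18,5],[22,4],[28,1],[28,6],[29,2],[32,0],[34,2]]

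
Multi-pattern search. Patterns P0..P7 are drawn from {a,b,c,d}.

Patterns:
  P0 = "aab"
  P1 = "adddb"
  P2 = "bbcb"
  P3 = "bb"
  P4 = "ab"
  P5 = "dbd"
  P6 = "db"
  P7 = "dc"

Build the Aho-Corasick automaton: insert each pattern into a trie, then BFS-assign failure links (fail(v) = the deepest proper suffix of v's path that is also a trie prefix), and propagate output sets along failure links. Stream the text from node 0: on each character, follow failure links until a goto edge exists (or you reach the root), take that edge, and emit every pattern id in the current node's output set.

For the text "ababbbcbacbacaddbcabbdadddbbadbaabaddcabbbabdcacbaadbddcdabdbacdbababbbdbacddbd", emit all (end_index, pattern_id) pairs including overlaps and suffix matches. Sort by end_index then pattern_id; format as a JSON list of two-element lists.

Construct AC machine:
Trie nodes:
  0='ε' goto a→1 b→8 d→13
  1='a' goto a→2 b→12 d→4
  2='aa' goto b→3
  3='aab' goto ·  [P0 ends]
  4='ad' goto d→5
  5='add' goto d→6
  6='addd' goto b→7
  7='adddb' goto ·  [P1 ends]
  8='b' goto b→9
  9='bb' goto c→10  [P3 ends]
  10='bbc' goto b→11
  11='bbcb' goto ·  [P2 ends]
  12='ab' goto ·  [P4 ends]
  13='d' goto b→14 c→16
  14='db' goto d→15  [P6 ends]
  15='dbd' goto ·  [P5 ends]
  16='dc' goto ·  [P7 ends]

Failure links (BFS by depth):
  n1('a'): parent n0 fail=0; on 'a' 0 → fail=0;  out ∅∪∅=∅
  n8('b'): parent n0 fail=0; on 'b' 0 → fail=0;  out ∅∪∅=∅
  n13('d'): parent n0 fail=0; on 'd' 0 → fail=0;  out ∅∪∅=∅
  n2('aa'): parent n1 fail=0; on 'a' 0 → fail=1;  out ∅∪∅=∅
  n4('ad'): parent n1 fail=0; on 'd' 0 → fail=13;  out ∅∪∅=∅
  n9('bb'): parent n8 fail=0; on 'b' 0 → fail=8;  out {3}∪∅={3}
  n12('ab'): parent n1 fail=0; on 'b' 0 → fail=8;  out {4}∪∅={4}
  n14('db'): parent n13 fail=0; on 'b' 0 → fail=8;  out {6}∪∅={6}
  n16('dc'): parent n13 fail=0; on 'c' 0 → fail=0;  out {7}∪∅={7}
  n3('aab'): parent n2 fail=1; on 'b' 1 → fail=12;  out {0}∪{4}={0,4}
  n5('add'): parent n4 fail=13; on 'd' 13→0 → fail=13;  out ∅∪∅=∅
  n10('bbc'): parent n9 fail=8; on 'c' 8→0 → fail=0;  out ∅∪∅=∅
  n15('dbd'): parent n14 fail=8; on 'd' 8→0 → fail=13;  out {5}∪∅={5}
  n6('addd'): parent n5 fail=13; on 'd' 13→0 → fail=13;  out ∅∪∅=∅
  n11('bbcb'): parent n10 fail=0; on 'b' 0 → fail=8;  out {2}∪∅={2}
  n7('adddb'): parent n6 fail=13; on 'b' 13 → fail=14;  out {1}∪{6}={1,6}

Text stream:
pos 0 'a': at 1
pos 1 'b': at 12  ** P4@[0:1]
pos 2 'a': at 1 (fail-walked)
pos 3 'b': at 12  ** P4@[2:3]
pos 4 'b': at 9 (fail-walked)  ** P3@[3:4]
pos 5 'b': at 9 (fail-walked)  ** P3@[4:5]
pos 6 'c': at 10
pos 7 'b': at 11  ** P2@[4:7]
pos 8 'a': at 1 (fail-walked)
pos 9 'c': at 0 (fail-walked)
pos 10 'b': at 8
pos 11 'a': at 1 (fail-walked)
pos 12 'c': at 0 (fail-walked)
pos 13 'a': at 1
pos 14 'd': at 4
pos 15 'd': at 5
pos 16 'b': at 14 (fail-walked)  ** P6@[15:16]
pos 17 'c': at 0 (fail-walked)
pos 18 'a': at 1
pos 19 'b': at 12  ** P4@[18:19]
pos 20 'b': at 9 (fail-walked)  ** P3@[19:20]
pos 21 'd': at 13 (fail-walked)
pos 22 'a': at 1 (fail-walked)
pos 23 'd': at 4
pos 24 'd': at 5
pos 25 'd': at 6
pos 26 'b': at 7  ** P1@[22:26],P6@[25:26]
pos 27 'b': at 9 (fail-walked)  ** P3@[26:27]
pos 28 'a': at 1 (fail-walked)
pos 29 'd': at 4
pos 30 'b': at 14 (fail-walked)  ** P6@[29:30]
pos 31 'a': at 1 (fail-walked)
pos 32 'a': at 2
pos 33 'b': at 3  ** P0@[31:33],P4@[32:33]
pos 34 'a': at 1 (fail-walked)
pos 35 'd': at 4
pos 36 'd': at 5
pos 37 'c': at 16 (fail-walked)  ** P7@[36:37]
pos 38 'a': at 1 (fail-walked)
pos 39 'b': at 12  ** P4@[38:39]
pos 40 'b': at 9 (fail-walked)  ** P3@[39:40]
pos 41 'b': at 9 (fail-walked)  ** P3@[40:41]
pos 42 'a': at 1 (fail-walked)
pos 43 'b': at 12  ** P4@[42:43]
pos 44 'd': at 13 (fail-walked)
pos 45 'c': at 16  ** P7@[44:45]
pos 46 'a': at 1 (fail-walked)
pos 47 'c': at 0 (fail-walked)
pos 48 'b': at 8
pos 49 'a': at 1 (fail-walked)
pos 50 'a': at 2
pos 51 'd': at 4 (fail-walked)
pos 52 'b': at 14 (fail-walked)  ** P6@[51:52]
pos 53 'd': at 15  ** P5@[51:53]
pos 54 'd': at 13 (fail-walked)
pos 55 'c': at 16  ** P7@[54:55]
pos 56 'd': at 13 (fail-walked)
pos 57 'a': at 1 (fail-walked)
pos 58 'b': at 12  ** P4@[57:58]
pos 59 'd': at 13 (fail-walked)
pos 60 'b': at 14  ** P6@[59:60]
pos 61 'a': at 1 (fail-walked)
pos 62 'c': at 0 (fail-walked)
pos 63 'd': at 13
pos 64 'b': at 14  ** P6@[63:64]
pos 65 'a': at 1 (fail-walked)
pos 66 'b': at 12  ** P4@[65:66]
pos 67 'a': at 1 (fail-walked)
pos 68 'b': at 12  ** P4@[67:68]
pos 69 'b': at 9 (fail-walked)  ** P3@[68:69]
pos 70 'b': at 9 (fail-walked)  ** P3@[69:70]
pos 71 'd': at 13 (fail-walked)
pos 72 'b': at 14  ** P6@[71:72]
pos 73 'a': at 1 (fail-walked)
pos 74 'c': at 0 (fail-walked)
pos 75 'd': at 13
pos 76 'd': at 13 (fail-walked)
pos 77 'b': at 14  ** P6@[76:77]
pos 78 'd': at 15  ** P5@[76:78]

Result: [[1,4],[3,4],[4,3],[5,3],[7,2],[16,6],[19,4],[20,3],[26,1],[26,6],[27,3],[30,6],[33,0],[33,4],[37,7],[39,4],[40,3],[41,3],[43,4],[45,7],[52,6],[53,5],[55,7],[58,4],[60,6],[64,6],[66,4],[68,4],[69,3],[70,3],[72,6],[77,6],[78,5]]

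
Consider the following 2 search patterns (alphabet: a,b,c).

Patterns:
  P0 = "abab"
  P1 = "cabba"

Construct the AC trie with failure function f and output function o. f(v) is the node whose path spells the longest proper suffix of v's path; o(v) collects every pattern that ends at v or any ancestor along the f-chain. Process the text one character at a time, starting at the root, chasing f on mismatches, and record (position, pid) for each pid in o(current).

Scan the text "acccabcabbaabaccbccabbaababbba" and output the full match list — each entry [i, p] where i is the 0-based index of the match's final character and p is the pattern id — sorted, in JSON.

Build:
Trie (insert patterns):
  0='ε' goto a→1 c→5
  1='a' goto b→2
  2='ab' goto a→3
  3='aba' goto b→4
  4='abab' goto ·  ←P0
  5='c' goto a→6
  6='ca' goto b→7
  7='cab' goto b→8
  8='cabb' goto a→9
  9='cabba' goto ·  ←P1

BFS fail/out derivation:
  n1('a'): parent n0 fail=0; on 'a' 0 → fail=0;  out ∅∪∅=∅
  n5('c'): parent n0 fail=0; on 'c' 0 → fail=0;  out ∅∪∅=∅
  n2('ab'): parent n1 fail=0; on 'b' 0 → fail=0;  out ∅∪∅=∅
  n6('ca'): parent n5 fail=0; on 'a' 0 → fail=1;  out ∅∪∅=∅
  n3('aba'): parent n2 fail=0; on 'a' 0 → fail=1;  out ∅∪∅=∅
  n7('cab'): parent n6 fail=1; on 'b' 1 → fail=2;  out ∅∪∅=∅
  n4('abab'): parent n3 fail=1; on 'b' 1 → fail=2;  out {0}∪∅={0}
  n8('cabb'): parent n7 fail=2; on 'b' 2→0 → fail=0;  out ∅∪∅=∅
  n9('cabba'): parent n8 fail=0; on 'a' 0 → fail=1;  out {1}∪∅={1}

Scan:
[0] read 'a'  n0⇒n1
[1] read 'c'  n1⇒n5 (fail-walked)
[2] read 'c'  n5⇒n5 (fail-walked)
[3] read 'c'  n5⇒n5 (fail-walked)
[4] read 'a'  n5⇒n6
[5] read 'b'  n6⇒n7
[6] read 'c'  n7⇒n5 (fail-walked)
[7] read 'a'  n5⇒n6
[8] read 'b'  n6⇒n7
[9] read 'b'  n7⇒n8
[10] read 'a'  n8⇒n9  ** P1@[6:10]
[11] read 'a'  n9⇒n1 (fail-walked)
[12] read 'b'  n1⇒n2
[13] read 'a'  n2⇒n3
[14] read 'c'  n3⇒n5 (fail-walked)
[15] read 'c'  n5⇒n5 (fail-walked)
[16] read 'b'  n5⇒n0 (fail-walked)
[17] read 'c'  n0⇒n5
[18] read 'c'  n5⇒n5 (fail-walked)
[19] read 'a'  n5⇒n6
[20] read 'b'  n6⇒n7
[21] read 'b'  n7⇒n8
[22] read 'a'  n8⇒n9  ** P1@[18:22]
[23] read 'a'  n9⇒n1 (fail-walked)
[24] read 'b'  n1⇒n2
[25] read 'a'  n2⇒n3
[26] read 'b'  n3⇒n4  ** P0@[23:26]
[27] read 'b'  n4⇒n0 (fail-walked)
[28] read 'b'  n0⇒n0
[29] read 'a'  n0⇒n1

All matches (sorted): [[10,1],[22,1],[26,0]]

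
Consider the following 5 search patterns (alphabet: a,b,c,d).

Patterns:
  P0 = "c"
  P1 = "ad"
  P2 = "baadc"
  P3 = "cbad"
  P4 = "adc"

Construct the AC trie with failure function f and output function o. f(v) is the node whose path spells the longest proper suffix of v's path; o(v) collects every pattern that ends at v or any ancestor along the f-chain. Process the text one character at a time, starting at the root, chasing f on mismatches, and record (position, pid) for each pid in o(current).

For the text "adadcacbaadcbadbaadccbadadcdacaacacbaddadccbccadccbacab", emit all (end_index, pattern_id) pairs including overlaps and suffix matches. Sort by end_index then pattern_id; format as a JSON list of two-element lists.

Construct AC machine:
Trie nodes:
  n0 'ε': a→2 b→4 c→1
  n1 'c': b→9  ←P0
  n2 'a': d→3
  n3 'ad': c→12  ←P1
  n4 'b': a→5
  n5 'ba': a→6
  n6 'baa': d→7
  n7 'baad': c→8
  n8 'baadc': ·  ←P2
  n9 'cb': a→10
  n10 'cba': d→11
  n11 'cbad': ·  ←P3
  n12 'adc': ·  ←P4

BFS fail/out derivation:
  n1('c'): parent n0 fail=0; on 'c' 0 → fail=0;  out {0}∪∅={0}
  n2('a'): parent n0 fail=0; on 'a' 0 → fail=0;  out ∅∪∅=∅
  n4('b'): parent n0 fail=0; on 'b' 0 → fail=0;  out ∅∪∅=∅
  n3('ad'): parent n2 fail=0; on 'd' 0 → fail=0;  out {1}∪∅={1}
  n5('ba'): parent n4 fail=0; on 'a' 0 → fail=2;  out ∅∪∅=∅
  n9('cb'): parent n1 fail=0; on 'b' 0 → fail=4;  out ∅∪∅=∅
  n6('baa'): parent n5 fail=2; on 'a' 2→0 → fail=2;  out ∅∪∅=∅
  n10('cba'): parent n9 fail=4; on 'a' 4 → fail=5;  out ∅∪∅=∅
  n12('adc'): parent n3 fail=0; on 'c' 0 → fail=1;  out {4}∪{0}={0,4}
  n7('baad'): parent n6 fail=2; on 'd' 2 → fail=3;  out ∅∪{1}={1}
  n11('cbad'): parent n10 fail=5; on 'd' 5→2 → fail=3;  out {3}∪{1}={1,3}
  n8('baadc'): parent n7 fail=3; on 'c' 3 → fail=12;  out {2}∪{0,4}={0,2,4}

Run:
pos 0 'a': at 2
pos 1 'd': at 3  ** P1@[0:1]
pos 2 'a': at 2 (via fail)
pos 3 'd': at 3  ** P1@[2:3]
pos 4 'c': at 12  ** P0@[4:4],P4@[2:4]
pos 5 'a': at 2 (via fail)
pos 6 'c': at 1 (via fail)  ** P0@[6:6]
pos 7 'b': at 9
pos 8 'a': at 10
pos 9 'a': at 6 (via fail)
pos 10 'd': at 7  ** P1@[9:10]
pos 11 'c': at 8  ** P0@[11:11],P2@[7:11],P4@[9:11]
pos 12 'b': at 9 (via fail)
pos 13 'a': at 10
pos 14 'd': at 11  ** P1@[13:14],P3@[11:14]
pos 15 'b': at 4 (via fail)
pos 16 'a': at 5
pos 17 'a': at 6
pos 18 'd': at 7  ** P1@[17:18]
pos 19 'c': at 8  ** P0@[19:19],P2@[15:19],P4@[17:19]
pos 20 'c': at 1 (via fail)  ** P0@[20:20]
pos 21 'b': at 9
pos 22 'a': at 10
pos 23 'd': at 11  ** P1@[22:23],P3@[20:23]
pos 24 'a': at 2 (via fail)
pos 25 'd': at 3  ** P1@[24:25]
pos 26 'c': at 12  ** P0@[26:26],P4@[24:26]
pos 27 'd': at 0 (via fail)
pos 28 'a': at 2
pos 29 'c': at 1 (via fail)  ** P0@[29:29]
pos 30 'a': at 2 (via fail)
pos 31 'a': at 2 (via fail)
pos 32 'c': at 1 (via fail)  ** P0@[32:32]
pos 33 'a': at 2 (via fail)
pos 34 'c': at 1 (via fail)  ** P0@[34:34]
pos 35 'b': at 9
pos 36 'a': at 10
pos 37 'd': at 11  ** P1@[36:37],P3@[34:37]
pos 38 'd': at 0 (via fail)
pos 39 'a': at 2
pos 40 'd': at 3  ** P1@[39:40]
pos 41 'c': at 12  ** P0@[41:41],P4@[39:41]
pos 42 'c': at 1 (via fail)  ** P0@[42:42]
pos 43 'b': at 9
pos 44 'c': at 1 (via fail)  ** P0@[44:44]
pos 45 'c': at 1 (via fail)  ** P0@[45:45]
pos 46 'a': at 2 (via fail)
pos 47 'd': at 3  ** P1@[46:47]
pos 48 'c': at 12  ** P0@[48:48],P4@[46:48]
pos 49 'c': at 1 (via fail)  ** P0@[49:49]
pos 50 'b': at 9
pos 51 'a': at 10
pos 52 'c': at 1 (via fail)  ** P0@[52:52]
pos 53 'a': at 2 (via fail)
pos 54 'b': at 4 (via fail)

All matches (sorted): [[1,1],[3,1],[4,0],[4,4],[6,0],[10,1],[11,0],[11,2],[11,4],[14,1],[14,3],[18,1],[19,0],[19,2],[19,4],[20,0],[23,1],[23,3],[25,1],[26,0],[26,4],[29,0],[32,0],[34,0],[37,1],[37,3],[40,1],[41,0],[41,4],[42,0],[44,0],[45,0],[47,1],[48,0],[48,4],[49,0],[52,0]]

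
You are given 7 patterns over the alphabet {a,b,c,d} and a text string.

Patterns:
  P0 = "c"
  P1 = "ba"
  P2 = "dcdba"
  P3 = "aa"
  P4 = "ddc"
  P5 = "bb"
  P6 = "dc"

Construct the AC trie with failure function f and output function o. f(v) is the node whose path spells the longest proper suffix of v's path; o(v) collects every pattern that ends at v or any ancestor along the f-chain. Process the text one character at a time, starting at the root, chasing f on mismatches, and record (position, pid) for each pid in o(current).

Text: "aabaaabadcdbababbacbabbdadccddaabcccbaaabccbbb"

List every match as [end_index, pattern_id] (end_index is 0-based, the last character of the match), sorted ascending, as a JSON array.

Build:
Trie (insert patterns):
  0='ε' goto a→9 b→2 c→1 d→4
  1='c' goto ·  ←P0
  2='b' goto a→3 b→13
  3='ba' goto ·  ←P1
  4='d' goto c→5 d→11
  5='dc' goto d→6  ←P6
  6='dcd' goto b→7
  7='dcdb' goto a→8
  8='dcdba' goto ·  ←P2
  9='a' goto a→10
  10='aa' goto ·  ←P3
  11='dd' goto c→12
  12='ddc' goto ·  ←P4
  13='bb' goto ·  ←P5

BFS fail/out derivation:
  fail(1) 'c': from fail(0)=0 chase 'c': 0 ⇒ 0;  out={0}∪out(0)={0}
  fail(2) 'b': from fail(0)=0 chase 'b': 0 ⇒ 0;  out=∅∪out(0)=∅
  fail(4) 'd': from fail(0)=0 chase 'd': 0 ⇒ 0;  out=∅∪out(0)=∅
  fail(9) 'a': from fail(0)=0 chase 'a': 0 ⇒ 0;  out=∅∪out(0)=∅
  fail(3) 'ba': from fail(2)=0 chase 'a': 0 ⇒ 9;  out={1}∪out(9)={1}
  fail(5) 'dc': from fail(4)=0 chase 'c': 0 ⇒ 1;  out={6}∪out(1)={0,6}
  fail(10) 'aa': from fail(9)=0 chase 'a': 0 ⇒ 9;  out={3}∪out(9)={3}
  fail(11) 'dd': from fail(4)=0 chase 'd': 0 ⇒ 4;  out=∅∪out(4)=∅
  fail(13) 'bb': from fail(2)=0 chase 'b': 0 ⇒ 2;  out={5}∪out(2)={5}
  fail(6) 'dcd': from fail(5)=1 chase 'd': 1→0 ⇒ 4;  out=∅∪out(4)=∅
  fail(12) 'ddc': from fail(11)=4 chase 'c': 4 ⇒ 5;  out={4}∪out(5)={0,4,6}
  fail(7) 'dcdb': from fail(6)=4 chase 'b': 4→0 ⇒ 2;  out=∅∪out(2)=∅
  fail(8) 'dcdba': from fail(7)=2 chase 'a': 2 ⇒ 3;  out={2}∪out(3)={1,2}

Scan:
i=0 'a': node 0→9
i=1 'a': node 9→10  ** P3@[0:1]
i=2 'b': node 10→2 (via fail)
i=3 'a': node 2→3  ** P1@[2:3]
i=4 'a': node 3→10 (via fail)  ** P3@[3:4]
i=5 'a': node 10→10 (via fail)  ** P3@[4:5]
i=6 'b': node 10→2 (via fail)
i=7 'a': node 2→3  ** P1@[6:7]
i=8 'd': node 3→4 (via fail)
i=9 'c': node 4→5  ** P0@[9:9],P6@[8:9]
i=10 'd': node 5→6
i=11 'b': node 6→7
i=12 'a': node 7→8  ** P1@[11:12],P2@[8:12]
i=13 'b': node 8→2 (via fail)
i=14 'a': node 2→3  ** P1@[13:14]
i=15 'b': node 3→2 (via fail)
i=16 'b': node 2→13  ** P5@[15:16]
i=17 'a': node 13→3 (via fail)  ** P1@[16:17]
i=18 'c': node 3→1 (via fail)  ** P0@[18:18]
i=19 'b': node 1→2 (via fail)
i=20 'a': node 2→3  ** P1@[19:20]
i=21 'b': node 3→2 (via fail)
i=22 'b': node 2→13  ** P5@[21:22]
i=23 'd': node 13→4 (via fail)
i=24 'a': node 4→9 (via fail)
i=25 'd': node 9→4 (via fail)
i=26 'c': node 4→5  ** P0@[26:26],P6@[25:26]
i=27 'c': node 5→1 (via fail)  ** P0@[27:27]
i=28 'd': node 1→4 (via fail)
i=29 'd': node 4→11
i=30 'a': node 11→9 (via fail)
i=31 'a': node 9→10  ** P3@[30:31]
i=32 'b': node 10→2 (via fail)
i=33 'c': node 2→1 (via fail)  ** P0@[33:33]
i=34 'c': node 1→1 (via fail)  ** P0@[34:34]
i=35 'c': node 1→1 (via fail)  ** P0@[35:35]
i=36 'b': node 1→2 (via fail)
i=37 'a': node 2→3  ** P1@[36:37]
i=38 'a': node 3→10 (via fail)  ** P3@[37:38]
i=39 'a': node 10→10 (via fail)  ** P3@[38:39]
i=40 'b': node 10→2 (via fail)
i=41 'c': node 2→1 (via fail)  ** P0@[41:41]
i=42 'c': node 1→1 (via fail)  ** P0@[42:42]
i=43 'b': node 1→2 (via fail)
i=44 'b': node 2→13  ** P5@[43:44]
i=45 'b': node 13→13 (via fail)  ** P5@[44:45]

All matches (sorted): [[1,3],[3,1],[4,3],[5,3],[7,1],[9,0],[9,6],[12,1],[12,2],[14,1],[16,5],[17,1],[18,0],[20,1],[22,5],[26,0],[26,6],[27,0],[31,3],[33,0],[34,0],[35,0],[37,1],[38,3],[39,3],[41,0],[42,0],[44,5],[45,5]]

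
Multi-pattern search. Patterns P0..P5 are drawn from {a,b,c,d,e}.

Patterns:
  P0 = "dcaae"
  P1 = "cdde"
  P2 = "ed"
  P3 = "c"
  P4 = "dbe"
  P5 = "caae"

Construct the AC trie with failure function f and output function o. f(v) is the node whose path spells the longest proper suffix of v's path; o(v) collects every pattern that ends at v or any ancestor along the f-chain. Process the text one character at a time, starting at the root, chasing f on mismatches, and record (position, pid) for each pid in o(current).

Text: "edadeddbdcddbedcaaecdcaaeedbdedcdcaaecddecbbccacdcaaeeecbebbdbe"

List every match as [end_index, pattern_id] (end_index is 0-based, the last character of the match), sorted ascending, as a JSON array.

Construct AC machine:
Trie nodes:
  0='ε' goto c→6 d→1 e→10
  1='d' goto b→12 c→2
  2='dc' goto a→3
  3='dca' goto a→4
  4='dcaa' goto e→5
  5='dcaae' goto ·  [P0 ends]
  6='c' goto a→14 d→7  [P3 ends]
  7='cd' goto d→8
  8='cdd' goto e→9
  9='cdde' goto ·  [P1 ends]
  10='e' goto d→11
  11='ed' goto ·  [P2 ends]
  12='db' goto e→13
  13='dbe' goto ·  [P4 ends]
  14='ca' goto a→15
  15='caa' goto e→16
  16='caae' goto ·  [P5 ends]

BFS fail/out derivation:
  n1('d'): parent n0 fail=0; on 'd' 0 → fail=0;  out ∅∪∅=∅
  n6('c'): parent n0 fail=0; on 'c' 0 → fail=0;  out {3}∪∅={3}
  n10('e'): parent n0 fail=0; on 'e' 0 → fail=0;  out ∅∪∅=∅
  n2('dc'): parent n1 fail=0; on 'c' 0 → fail=6;  out ∅∪{3}={3}
  n7('cd'): parent n6 fail=0; on 'd' 0 → fail=1;  out ∅∪∅=∅
  n11('ed'): parent n10 fail=0; on 'd' 0 → fail=1;  out {2}∪∅={2}
  n12('db'): parent n1 fail=0; on 'b' 0 → fail=0;  out ∅∪∅=∅
  n14('ca'): parent n6 fail=0; on 'a' 0 → fail=0;  out ∅∪∅=∅
  n3('dca'): parent n2 fail=6; on 'a' 6 → fail=14;  out ∅∪∅=∅
  n8('cdd'): parent n7 fail=1; on 'd' 1→0 → fail=1;  out ∅∪∅=∅
  n13('dbe'): parent n12 fail=0; on 'e' 0 → fail=10;  out {4}∪∅={4}
  n15('caa'): parent n14 fail=0; on 'a' 0 → fail=0;  out ∅∪∅=∅
  n4('dcaa'): parent n3 fail=14; on 'a' 14 → fail=15;  out ∅∪∅=∅
  n9('cdde'): parent n8 fail=1; on 'e' 1→0 → fail=10;  out {1}∪∅={1}
  n16('caae'): parent n15 fail=0; on 'e' 0 → fail=10;  out {5}∪∅={5}
  n5('dcaae'): parent n4 fail=15; on 'e' 15 → fail=16;  out {0}∪{5}={0,5}

Run:
pos 0 'e': at 10
pos 1 'd': at 11  → match P2@[0:1]
pos 2 'a': at 0 (via fail)
pos 3 'd': at 1
pos 4 'e': at 10 (via fail)
pos 5 'd': at 11  → match P2@[4:5]
pos 6 'd': at 1 (via fail)
pos 7 'b': at 12
pos 8 'd': at 1 (via fail)
pos 9 'c': at 2  → match P3@[9:9]
pos 10 'd': at 7 (via fail)
pos 11 'd': at 8
pos 12 'b': at 12 (via fail)
pos 13 'e': at 13  → match P4@[11:13]
pos 14 'd': at 11 (via fail)  → match P2@[13:14]
pos 15 'c': at 2 (via fail)  → match P3@[15:15]
pos 16 'a': at 3
pos 17 'a': at 4
pos 18 'e': at 5  → match P0@[14:18],P5@[15:18]
pos 19 'c': at 6 (via fail)  → match P3@[19:19]
pos 20 'd': at 7
pos 21 'c': at 2 (via fail)  → match P3@[21:21]
pos 22 'a': at 3
pos 23 'a': at 4
pos 24 'e': at 5  → match P0@[20:24],P5@[21:24]
pos 25 'e': at 10 (via fail)
pos 26 'd': at 11  → match P2@[25:26]
pos 27 'b': at 12 (via fail)
pos 28 'd': at 1 (via fail)
pos 29 'e': at 10 (via fail)
pos 30 'd': at 11  → match P2@[29:30]
pos 31 'c': at 2 (via fail)  → match P3@[31:31]
pos 32 'd': at 7 (via fail)
pos 33 'c': at 2 (via fail)  → match P3@[33:33]
pos 34 'a': at 3
pos 35 'a': at 4
pos 36 'e': at 5  → match P0@[32:36],P5@[33:36]
pos 37 'c': at 6 (via fail)  → match P3@[37:37]
pos 38 'd': at 7
pos 39 'd': at 8
pos 40 'e': at 9  → match P1@[37:40]
pos 41 'c': at 6 (via fail)  → match P3@[41:41]
pos 42 'b': at 0 (via fail)
pos 43 'b': at 0
pos 44 'c': at 6  → match P3@[44:44]
pos 45 'c': at 6 (via fail)  → match P3@[45:45]
pos 46 'a': at 14
pos 47 'c': at 6 (via fail)  → match P3@[47:47]
pos 48 'd': at 7
pos 49 'c': at 2 (via fail)  → match P3@[49:49]
pos 50 'a': at 3
pos 51 'a': at 4
pos 52 'e': at 5  → match P0@[48:52],P5@[49:52]
pos 53 'e': at 10 (via fail)
pos 54 'e': at 10 (via fail)
pos 55 'c': at 6 (via fail)  → match P3@[55:55]
pos 56 'b': at 0 (via fail)
pos 57 'e': at 10
pos 58 'b': at 0 (via fail)
pos 59 'b': at 0
pos 60 'd': at 1
pos 61 'b': at 12
pos 62 'e': at 13  → match P4@[60:62]

All matches (sorted): [[1,2],[5,2],[9,3],[13,4],[14,2],[15,3],[18,0],[18,5],[19,3],[21,3],[24,0],[24,5],[26,2],[30,2],[31,3],[33,3],[36,0],[36,5],[37,3],[40,1],[41,3],[44,3],[45,3],[47,3],[49,3],[52,0],[52,5],[55,3],[62,4]]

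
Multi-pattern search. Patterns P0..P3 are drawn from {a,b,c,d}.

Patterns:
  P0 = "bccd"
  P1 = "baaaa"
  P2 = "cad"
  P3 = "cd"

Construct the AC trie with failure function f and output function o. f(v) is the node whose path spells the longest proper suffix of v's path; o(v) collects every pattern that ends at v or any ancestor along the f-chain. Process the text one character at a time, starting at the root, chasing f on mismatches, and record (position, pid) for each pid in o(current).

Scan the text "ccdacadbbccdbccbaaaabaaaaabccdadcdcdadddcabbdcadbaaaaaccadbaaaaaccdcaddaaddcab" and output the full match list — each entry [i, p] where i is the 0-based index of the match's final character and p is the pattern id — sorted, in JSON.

Build automaton:
Trie nodes:
  n0 'ε': b→1 c→9
  n1 'b': a→5 c→2
  n2 'bc': c→3
  n3 'bcc': d→4
  n4 'bccd': ·  ←P0
  n5 'ba': a→6
  n6 'baa': a→7
  n7 'baaa': a→8
  n8 'baaaa': ·  ←P1
  n9 'c': a→10 d→12
  n10 'ca': d→11
  n11 'cad': ·  ←P2
  n12 'cd': ·  ←P3

Failure links (BFS by depth):
  fail(1) 'b': from fail(0)=0 chase 'b': 0 ⇒ 0;  out=∅∪out(0)=∅
  fail(9) 'c': from fail(0)=0 chase 'c': 0 ⇒ 0;  out=∅∪out(0)=∅
  fail(2) 'bc': from fail(1)=0 chase 'c': 0 ⇒ 9;  out=∅∪out(9)=∅
  fail(5) 'ba': from fail(1)=0 chase 'a': 0 ⇒ 0;  out=∅∪out(0)=∅
  fail(10) 'ca': from fail(9)=0 chase 'a': 0 ⇒ 0;  out=∅∪out(0)=∅
  fail(12) 'cd': from fail(9)=0 chase 'd': 0 ⇒ 0;  out={3}∪out(0)={3}
  fail(3) 'bcc': from fail(2)=9 chase 'c': 9→0 ⇒ 9;  out=∅∪out(9)=∅
  fail(6) 'baa': from fail(5)=0 chase 'a': 0 ⇒ 0;  out=∅∪out(0)=∅
  fail(11) 'cad': from fail(10)=0 chase 'd': 0 ⇒ 0;  out={2}∪out(0)={2}
  fail(4) 'bccd': from fail(3)=9 chase 'd': 9 ⇒ 12;  out={0}∪out(12)={0,3}
  fail(7) 'baaa': from fail(6)=0 chase 'a': 0 ⇒ 0;  out=∅∪out(0)=∅
  fail(8) 'baaaa': from fail(7)=0 chase 'a': 0 ⇒ 0;  out={1}∪out(0)={1}

Run:
[0] read 'c'  n0⇒n9
[1] read 'c'  n9⇒n9 (via fail)
[2] read 'd'  n9⇒n12  emit P3@[1:2]
[3] read 'a'  n12⇒n0 (via fail)
[4] read 'c'  n0⇒n9
[5] read 'a'  n9⇒n10
[6] read 'd'  n10⇒n11  emit P2@[4:6]
[7] read 'b'  n11⇒n1 (via fail)
[8] read 'b'  n1⇒n1 (via fail)
[9] read 'c'  n1⇒n2
[10] read 'c'  n2⇒n3
[11] read 'd'  n3⇒n4  emit P0@[8:11],P3@[10:11]
[12] read 'b'  n4⇒n1 (via fail)
[13] read 'c'  n1⇒n2
[14] read 'c'  n2⇒n3
[15] read 'b'  n3⇒n1 (via fail)
[16] read 'a'  n1⇒n5
[17] read 'a'  n5⇒n6
[18] read 'a'  n6⇒n7
[19] read 'a'  n7⇒n8  emit P1@[15:19]
[20] read 'b'  n8⇒n1 (via fail)
[21] read 'a'  n1⇒n5
[22] read 'a'  n5⇒n6
[23] read 'a'  n6⇒n7
[24] read 'a'  n7⇒n8  emit P1@[20:24]
[25] read 'a'  n8⇒n0 (via fail)
[26] read 'b'  n0⇒n1
[27] read 'c'  n1⇒n2
[28] read 'c'  n2⇒n3
[29] read 'd'  n3⇒n4  emit P0@[26:29],P3@[28:29]
[30] read 'a'  n4⇒n0 (via fail)
[31] read 'd'  n0⇒n0
[32] read 'c'  n0⇒n9
[33] read 'd'  n9⇒n12  emit P3@[32:33]
[34] read 'c'  n12⇒n9 (via fail)
[35] read 'd'  n9⇒n12  emit P3@[34:35]
[36] read 'a'  n12⇒n0 (via fail)
[37] read 'd'  n0⇒n0
[38] read 'd'  n0⇒n0
[39] read 'd'  n0⇒n0
[40] read 'c'  n0⇒n9
[41] read 'a'  n9⇒n10
[42] read 'b'  n10⇒n1 (via fail)
[43] read 'b'  n1⇒n1 (via fail)
[44] read 'd'  n1⇒n0 (via fail)
[45] read 'c'  n0⇒n9
[46] read 'a'  n9⇒n10
[47] read 'd'  n10⇒n11  emit P2@[45:47]
[48] read 'b'  n11⇒n1 (via fail)
[49] read 'a'  n1⇒n5
[50] read 'a'  n5⇒n6
[51] read 'a'  n6⇒n7
[52] read 'a'  n7⇒n8  emit P1@[48:52]
[53] read 'a'  n8⇒n0 (via fail)
[54] read 'c'  n0⇒n9
[55] read 'c'  n9⇒n9 (via fail)
[56] read 'a'  n9⇒n10
[57] read 'd'  n10⇒n11  emit P2@[55:57]
[58] read 'b'  n11⇒n1 (via fail)
[59] read 'a'  n1⇒n5
[60] read 'a'  n5⇒n6
[61] read 'a'  n6⇒n7
[62] read 'a'  n7⇒n8  emit P1@[58:62]
[63] read 'a'  n8⇒n0 (via fail)
[64] read 'c'  n0⇒n9
[65] read 'c'  n9⇒n9 (via fail)
[66] read 'd'  n9⇒n12  emit P3@[65:66]
[67] read 'c'  n12⇒n9 (via fail)
[68] read 'a'  n9⇒n10
[69] read 'd'  n10⇒n11  emit P2@[67:69]
[70] read 'd'  n11⇒n0 (via fail)
[71] read 'a'  n0⇒n0
[72] read 'a'  n0⇒n0
[73] read 'd'  n0⇒n0
[74] read 'd'  n0⇒n0
[75] read 'c'  n0⇒n9
[76] read 'a'  n9⇒n10
[77] read 'b'  n10⇒n1 (via fail)

Matches: [[2,3],[6,2],[11,0],[11,3],[19,1],[24,1],[29,0],[29,3],[33,3],[35,3],[47,2],[52,1],[57,2],[62,1],[66,3],[69,2]]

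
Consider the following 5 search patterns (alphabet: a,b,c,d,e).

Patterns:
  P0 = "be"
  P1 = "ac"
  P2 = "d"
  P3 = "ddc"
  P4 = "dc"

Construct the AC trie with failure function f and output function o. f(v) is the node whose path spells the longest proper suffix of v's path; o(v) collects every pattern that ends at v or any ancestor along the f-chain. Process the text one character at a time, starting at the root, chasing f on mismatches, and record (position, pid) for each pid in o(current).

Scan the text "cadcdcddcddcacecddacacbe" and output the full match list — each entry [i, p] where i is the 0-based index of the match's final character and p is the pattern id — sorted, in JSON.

Build:
Trie (insert patterns):
  n0 'ε': a→3 b→1 d→5
  n1 'b': e→2
  n2 'be': ·  [P0 ends]
  n3 'a': c→4
  n4 'ac': ·  [P1 ends]
  n5 'd': c→8 d→6  [P2 ends]
  n6 'dd': c→7
  n7 'ddc': ·  [P3 ends]
  n8 'dc': ·  [P4 ends]

BFS fail/out derivation:
  fail(1) 'b': from fail(0)=0 chase 'b': 0 ⇒ 0;  out=∅∪out(0)=∅
  fail(3) 'a': from fail(0)=0 chase 'a': 0 ⇒ 0;  out=∅∪out(0)=∅
  fail(5) 'd': from fail(0)=0 chase 'd': 0 ⇒ 0;  out={2}∪out(0)={2}
  fail(2) 'be': from fail(1)=0 chase 'e': 0 ⇒ 0;  out={0}∪out(0)={0}
  fail(4) 'ac': from fail(3)=0 chase 'c': 0 ⇒ 0;  out={1}∪out(0)={1}
  fail(6) 'dd': from fail(5)=0 chase 'd': 0 ⇒ 5;  out=∅∪out(5)={2}
  fail(8) 'dc': from fail(5)=0 chase 'c': 0 ⇒ 0;  out={4}∪out(0)={4}
  fail(7) 'ddc': from fail(6)=5 chase 'c': 5 ⇒ 8;  out={3}∪out(8)={3,4}

Run:
pos 0 'c': at 0
pos 1 'a': at 3
pos 2 'd': at 5 ·f  → match P2@[2:2]
pos 3 'c': at 8  → match P4@[2:3]
pos 4 'd': at 5 ·f  → match P2@[4:4]
pos 5 'c': at 8  → match P4@[4:5]
pos 6 'd': at 5 ·f  → match P2@[6:6]
pos 7 'd': at 6  → match P2@[7:7]
pos 8 'c': at 7  → match P3@[6:8],P4@[7:8]
pos 9 'd': at 5 ·f  → match P2@[9:9]
pos 10 'd': at 6  → match P2@[10:10]
pos 11 'c': at 7  → match P3@[9:11],P4@[10:11]
pos 12 'a': at 3 ·f
pos 13 'c': at 4  → match P1@[12:13]
pos 14 'e': at 0 ·f
pos 15 'c': at 0
pos 16 'd': at 5  → match P2@[16:16]
pos 17 'd': at 6  → match P2@[17:17]
pos 18 'a': at 3 ·f
pos 19 'c': at 4  → match P1@[18:19]
pos 20 'a': at 3 ·f
pos 21 'c': at 4  → match P1@[20:21]
pos 22 'b': at 1 ·f
pos 23 'e': at 2  → match P0@[22:23]

Matches: [[2,2],[3,4],[4,2],[5,4],[6,2],[7,2],[8,3],[8,4],[9,2],[10,2],[11,3],[11,4],[13,1],[16,2],[17,2],[19,1],[21,1],[23,0]]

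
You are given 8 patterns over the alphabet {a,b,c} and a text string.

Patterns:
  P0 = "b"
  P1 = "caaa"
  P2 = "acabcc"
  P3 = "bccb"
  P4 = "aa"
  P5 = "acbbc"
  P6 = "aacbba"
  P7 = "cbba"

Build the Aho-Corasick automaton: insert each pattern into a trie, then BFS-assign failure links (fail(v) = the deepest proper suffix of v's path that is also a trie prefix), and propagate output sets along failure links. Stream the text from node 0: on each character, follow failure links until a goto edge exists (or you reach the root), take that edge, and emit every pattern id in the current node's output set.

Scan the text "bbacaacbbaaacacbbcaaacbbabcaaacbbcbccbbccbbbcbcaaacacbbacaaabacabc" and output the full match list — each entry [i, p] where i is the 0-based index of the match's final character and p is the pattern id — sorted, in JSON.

Construct AC machine:
Trie (insert patterns):
  n0 'ε': a→6 b→1 c→2
  n1 'b': c→12  [P0 ends]
  n2 'c': a→3 b→23
  n3 'ca': a→4
  n4 'caa': a→5
  n5 'caaa': ·  [P1 ends]
  n6 'a': a→15 c→7
  n7 'ac': a→8 b→16
  n8 'aca': b→9
  n9 'acab': c→10
  n10 'acabc': c→11
  n11 'acabcc': ·  [P2 ends]
  n12 'bc': c→13
  n13 'bcc': b→14
  n14 'bccb': ·  [P3 ends]
  n15 'aa': c→19  [P4 ends]
  n16 'acb': b→17
  n17 'acbb': c→18
  n18 'acbbc': ·  [P5 ends]
  n19 'aac': b→20
  n20 'aacb': b→21
  n21 'aacbb': a→22
  n22 'aacbba': ·  [P6 ends]
  n23 'cb': b→24
  n24 'cbb': a→25
  n25 'cbba': ·  [P7 ends]

Failure links (BFS by depth):
  n1('b'): parent n0 fail=0; on 'b' 0 → fail=0;  out {0}∪∅={0}
  n2('c'): parent n0 fail=0; on 'c' 0 → fail=0;  out ∅∪∅=∅
  n6('a'): parent n0 fail=0; on 'a' 0 → fail=0;  out ∅∪∅=∅
  n3('ca'): parent n2 fail=0; on 'a' 0 → fail=6;  out ∅∪∅=∅
  n7('ac'): parent n6 fail=0; on 'c' 0 → fail=2;  out ∅∪∅=∅
  n12('bc'): parent n1 fail=0; on 'c' 0 → fail=2;  out ∅∪∅=∅
  n15('aa'): parent n6 fail=0; on 'a' 0 → fail=6;  out {4}∪∅={4}
  n23('cb'): parent n2 fail=0; on 'b' 0 → fail=1;  out ∅∪{0}={0}
  n4('caa'): parent n3 fail=6; on 'a' 6 → fail=15;  out ∅∪{4}={4}
  n8('aca'): parent n7 fail=2; on 'a' 2 → fail=3;  out ∅∪∅=∅
  n13('bcc'): parent n12 fail=2; on 'c' 2→0 → fail=2;  out ∅∪∅=∅
  n16('acb'): parent n7 fail=2; on 'b' 2 → fail=23;  out ∅∪{0}={0}
  n19('aac'): parent n15 fail=6; on 'c' 6 → fail=7;  out ∅∪∅=∅
  n24('cbb'): parent n23 fail=1; on 'b' 1→0 → fail=1;  out ∅∪{0}={0}
  n5('caaa'): parent n4 fail=15; on 'a' 15→6 → fail=15;  out {1}∪{4}={1,4}
  n9('acab'): parent n8 fail=3; on 'b' 3→6→0 → fail=1;  out ∅∪{0}={0}
  n14('bccb'): parent n13 fail=2; on 'b' 2 → fail=23;  out {3}∪{0}={0,3}
  n17('acbb'): parent n16 fail=23; on 'b' 23 → fail=24;  out ∅∪{0}={0}
  n20('aacb'): parent n19 fail=7; on 'b' 7 → fail=16;  out ∅∪{0}={0}
  n25('cbba'): parent n24 fail=1; on 'a' 1→0 → fail=6;  out {7}∪∅={7}
  n10('acabc'): parent n9 fail=1; on 'c' 1 → fail=12;  out ∅∪∅=∅
  n18('acbbc'): parent n17 fail=24; on 'c' 24→1 → fail=12;  out {5}∪∅={5}
  n21('aacbb'): parent n20 fail=16; on 'b' 16 → fail=17;  out ∅∪{0}={0}
  n11('acabcc'): parent n10 fail=12; on 'c' 12 → fail=13;  out {2}∪∅={2}
  n22('aacbba'): parent n21 fail=17; on 'a' 17→24 → fail=25;  out {6}∪{7}={6,7}

Text stream:
i=0 'b': node 0→1  emit P0@[0:0]
i=1 'b': node 1→1 ·f  emit P0@[1:1]
i=2 'a': node 1→6 ·f
i=3 'c': node 6→7
i=4 'a': node 7→8
i=5 'a': node 8→4 ·f  emit P4@[4:5]
i=6 'c': node 4→19 ·f
i=7 'b': node 19→20  emit P0@[7:7]
i=8 'b': node 20→21  emit P0@[8:8]
i=9 'a': node 21→22  emit P6@[4:9],P7@[6:9]
i=10 'a': node 22→15 ·f  emit P4@[9:10]
i=11 'a': node 15→15 ·f  emit P4@[10:11]
i=12 'c': node 15→19
i=13 'a': node 19→8 ·f
i=14 'c': node 8→7 ·f
i=15 'b': node 7→16  emit P0@[15:15]
i=16 'b': node 16→17  emit P0@[16:16]
i=17 'c': node 17→18  emit P5@[13:17]
i=18 'a': node 18→3 ·f
i=19 'a': node 3→4  emit P4@[18:19]
i=20 'a': node 4→5  emit P1@[17:20],P4@[19:20]
i=21 'c': node 5→19 ·f
i=22 'b': node 19→20  emit P0@[22:22]
i=23 'b': node 20→21  emit P0@[23:23]
i=24 'a': node 21→22  emit P6@[19:24],P7@[21:24]
i=25 'b': node 22→1 ·f  emit P0@[25:25]
i=26 'c': node 1→12
i=27 'a': node 12→3 ·f
i=28 'a': node 3→4  emit P4@[27:28]
i=29 'a': node 4→5  emit P1@[26:29],P4@[28:29]
i=30 'c': node 5→19 ·f
i=31 'b': node 19→20  emit P0@[31:31]
i=32 'b': node 20→21  emit P0@[32:32]
i=33 'c': node 21→18 ·f  emit P5@[29:33]
i=34 'b': node 18→23 ·f  emit P0@[34:34]
i=35 'c': node 23→12 ·f
i=36 'c': node 12→13
i=37 'b': node 13→14  emit P0@[37:37],P3@[34:37]
i=38 'b': node 14→24 ·f  emit P0@[38:38]
i=39 'c': node 24→12 ·f
i=40 'c': node 12→13
i=41 'b': node 13→14  emit P0@[41:41],P3@[38:41]
i=42 'b': node 14→24 ·f  emit P0@[42:42]
i=43 'b': node 24→1 ·f  emit P0@[43:43]
i=44 'c': node 1→12
i=45 'b': node 12→23 ·f  emit P0@[45:45]
i=46 'c': node 23→12 ·f
i=47 'a': node 12→3 ·f
i=48 'a': node 3→4  emit P4@[47:48]
i=49 'a': node 4→5  emit P1@[46:49],P4@[48:49]
i=50 'c': node 5→19 ·f
i=51 'a': node 19→8 ·f
i=52 'c': node 8→7 ·f
i=53 'b': node 7→16  emit P0@[53:53]
i=54 'b': node 16→17  emit P0@[54:54]
i=55 'a': node 17→25 ·f  emit P7@[52:55]
i=56 'c': node 25→7 ·f
i=57 'a': node 7→8
i=58 'a': node 8→4 ·f  emit P4@[57:58]
i=59 'a': node 4→5  emit P1@[56:59],P4@[58:59]
i=60 'b': node 5→1 ·f  emit P0@[60:60]
i=61 'a': node 1→6 ·f
i=62 'c': node 6→7
i=63 'a': node 7→8
i=64 'b': node 8→9  emit P0@[64:64]
i=65 'c': node 9→10

All matches (sorted): [[0,0],[1,0],[5,4],[7,0],[8,0],[9,6],[9,7],[10,4],[11,4],[15,0],[16,0],[17,5],[19,4],[20,1],[20,4],[22,0],[23,0],[24,6],[24,7],[25,0],[28,4],[29,1],[29,4],[31,0],[32,0],[33,5],[34,0],[37,0],[37,3],[38,0],[41,0],[41,3],[42,0],[43,0],[45,0],[48,4],[49,1],[49,4],[53,0],[54,0],[55,7],[58,4],[59,1],[59,4],[60,0],[64,0]]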